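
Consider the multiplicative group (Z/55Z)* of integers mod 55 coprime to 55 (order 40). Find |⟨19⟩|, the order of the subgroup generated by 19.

10

Compute successive powers of 19 mod 55: 19, 31, 39, 26, 54, 36, 24, 16, …; 19^10 ≡ 1 (mod 55).
So |⟨19⟩| = 10.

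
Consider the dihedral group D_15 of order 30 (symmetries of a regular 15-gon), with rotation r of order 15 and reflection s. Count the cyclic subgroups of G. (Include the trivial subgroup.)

Each element a generates a cyclic subgroup ⟨a⟩; distinct elements may generate the same one (a cyclic group of order d has φ(d) generators).
Cyclic subgroups by order — order 1: 1; order 2: 15; order 3: 1; order 5: 1; order 15: 1.
Total: 19.

19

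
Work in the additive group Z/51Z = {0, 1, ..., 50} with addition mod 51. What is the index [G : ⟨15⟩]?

3

|⟨15⟩| = 17 and |G| = 51.
By Lagrange, [G : H] = |G|/|H| = 51/17 = 3.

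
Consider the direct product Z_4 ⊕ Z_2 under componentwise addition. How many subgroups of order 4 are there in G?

3

|G| = 8 and 4 | 8, so subgroups of order 4 are possible by Lagrange.
The subgroups of order 4 are: {(0,0), (0,1), (2,0), (2,1)}; {(0,0), (1,0), (2,0), (3,0)}; {(0,0), (1,1), (2,0), (3,1)}.
So G has 3 subgroups of order 4.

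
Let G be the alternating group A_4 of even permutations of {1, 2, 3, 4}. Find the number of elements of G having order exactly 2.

The elements of order 2 are: (1 2)(3 4), (1 3)(2 4), (1 4)(2 3).
That's 3.

3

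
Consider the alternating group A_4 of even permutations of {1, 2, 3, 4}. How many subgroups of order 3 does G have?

|G| = 12 and 3 | 12, so subgroups of order 3 are possible by Lagrange.
The subgroups of order 3 are: {e, (1 2 3), (1 3 2)}; {e, (1 2 4), (1 4 2)}; {e, (1 3 4), (1 4 3)}; {e, (2 3 4), (2 4 3)}.
So G has 4 subgroups of order 3.

4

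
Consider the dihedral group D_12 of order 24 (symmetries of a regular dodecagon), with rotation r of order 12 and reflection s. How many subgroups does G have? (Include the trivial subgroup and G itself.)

|G| = 24, so by Lagrange every subgroup order divides 24. Divisors: 1, 2, 3, 4, 6, 8, 12, 24.
Subgroups by order — order 1: 1; order 2: 13; order 3: 1; order 4: 7; order 6: 5; order 8: 3; order 12: 3; order 24: 1.
Total: 1 + 13 + 1 + 7 + 5 + 3 + 3 + 1 = 34.

34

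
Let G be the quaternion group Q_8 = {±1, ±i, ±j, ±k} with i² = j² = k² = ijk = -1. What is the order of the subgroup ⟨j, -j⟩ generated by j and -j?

4

|⟨j⟩| = 4 and |⟨-j⟩| = 4, so |H| is a multiple of lcm(4, 4) = 4 and divides |G| = 8.
Closing under the operation: H = {1, -1, j, -j}, so |H| = 4.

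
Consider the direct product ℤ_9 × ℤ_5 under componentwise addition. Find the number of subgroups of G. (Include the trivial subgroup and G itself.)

|G| = 45, so by Lagrange every subgroup order divides 45. Divisors: 1, 3, 5, 9, 15, 45.
Subgroups by order — order 1: 1; order 3: 1; order 5: 1; order 9: 1; order 15: 1; order 45: 1.
Total: 1 + 1 + 1 + 1 + 1 + 1 = 6.

6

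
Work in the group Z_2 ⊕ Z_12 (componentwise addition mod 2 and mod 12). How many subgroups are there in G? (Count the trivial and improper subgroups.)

16

|G| = 24, so by Lagrange every subgroup order divides 24. Divisors: 1, 2, 3, 4, 6, 8, 12, 24.
Subgroups by order — order 1: 1; order 2: 3; order 3: 1; order 4: 3; order 6: 3; order 8: 1; order 12: 3; order 24: 1.
Total: 1 + 3 + 1 + 3 + 3 + 1 + 3 + 1 = 16.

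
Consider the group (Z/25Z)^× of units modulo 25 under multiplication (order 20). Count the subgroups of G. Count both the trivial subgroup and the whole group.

|G| = 20, so by Lagrange every subgroup order divides 20. Divisors: 1, 2, 4, 5, 10, 20.
Subgroups by order — order 1: 1; order 2: 1; order 4: 1; order 5: 1; order 10: 1; order 20: 1.
Total: 1 + 1 + 1 + 1 + 1 + 1 = 6.

6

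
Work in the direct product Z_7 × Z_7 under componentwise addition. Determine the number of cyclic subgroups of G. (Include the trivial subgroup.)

9

A cyclic subgroup of order d is generated by each of its φ(d) elements of order d, so the cyclic subgroups of order d number (#elements of order d)/φ(d).
Cyclic subgroups by order — order 1: 1; order 7: 8.
Total: 9.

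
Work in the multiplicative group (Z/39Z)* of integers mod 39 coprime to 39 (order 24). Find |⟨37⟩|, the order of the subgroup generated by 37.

12

Compute successive powers of 37 mod 39: 37, 4, 31, 16, 7, 25, 28, 22, …; 37^12 ≡ 1 (mod 39).
So |⟨37⟩| = 12.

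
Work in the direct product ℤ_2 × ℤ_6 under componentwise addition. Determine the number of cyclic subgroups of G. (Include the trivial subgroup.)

8

A cyclic subgroup of order d is generated by each of its φ(d) elements of order d, so the cyclic subgroups of order d number (#elements of order d)/φ(d).
Cyclic subgroups by order — order 1: 1; order 2: 3; order 3: 1; order 6: 3.
Total: 8.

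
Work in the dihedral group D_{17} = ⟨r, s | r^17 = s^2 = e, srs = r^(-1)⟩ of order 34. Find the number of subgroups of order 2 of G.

17

|G| = 34 and 2 | 34, so subgroups of order 2 are possible by Lagrange.
The subgroups of order 2 are: {e, r^10s}; {e, r^11s}; {e, r^12s}; {e, r^13s}; … (17 in all).
So G has 17 subgroups of order 2.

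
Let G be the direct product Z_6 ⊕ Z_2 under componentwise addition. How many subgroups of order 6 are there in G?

3

|G| = 12 and 6 | 12, so subgroups of order 6 are possible by Lagrange.
The subgroups of order 6 are: {(0,0), (0,1), (2,0), (2,1), (4,0), (4,1)}; {(0,0), (1,0), (2,0), (3,0), (4,0), (5,0)}; {(0,0), (1,1), (2,0), (3,1), (4,0), (5,1)}.
So G has 3 subgroups of order 6.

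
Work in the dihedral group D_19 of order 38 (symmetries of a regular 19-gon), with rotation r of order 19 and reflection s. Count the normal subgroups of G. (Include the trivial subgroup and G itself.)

3

G has 22 subgroups. Checking conjugation-invariance by order — order 1: 1/1 normal; order 2: 0/19 normal; order 19: 1/1 normal; order 38: 1/1 normal.
Total normal subgroups: 3.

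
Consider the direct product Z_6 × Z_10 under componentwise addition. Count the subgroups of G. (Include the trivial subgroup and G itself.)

20

|G| = 60, so by Lagrange every subgroup order divides 60. Divisors: 1, 2, 3, 4, 5, 6, 10, 12, 15, 20, 30, 60.
Subgroups by order — order 1: 1; order 2: 3; order 3: 1; order 4: 1; order 5: 1; order 6: 3; order 10: 3; order 12: 1; order 15: 1; order 20: 1; order 30: 3; order 60: 1.
Total: 1 + 3 + 1 + 1 + 1 + 3 + 3 + 1 + 1 + 1 + 3 + 1 = 20.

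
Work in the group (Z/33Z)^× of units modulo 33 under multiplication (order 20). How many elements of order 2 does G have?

3

The elements of order 2 are: 10, 23, 32.
That's 3.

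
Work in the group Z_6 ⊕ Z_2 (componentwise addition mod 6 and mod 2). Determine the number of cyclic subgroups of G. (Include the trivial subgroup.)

Group the elements of G by the cyclic subgroup they generate; each cyclic subgroup of order d accounts for φ(d) elements.
Cyclic subgroups by order — order 1: 1; order 2: 3; order 3: 1; order 6: 3.
Total: 8.

8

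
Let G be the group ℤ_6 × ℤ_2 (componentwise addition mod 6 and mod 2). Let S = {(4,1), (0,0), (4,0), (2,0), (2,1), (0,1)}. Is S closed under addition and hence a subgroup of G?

|S| = 6 divides |G| = 12, consistent with Lagrange.
S contains the identity, every element's inverse is in S, and S is closed under +: it is a subgroup.
In fact S = ⟨(2,1)⟩.

Yes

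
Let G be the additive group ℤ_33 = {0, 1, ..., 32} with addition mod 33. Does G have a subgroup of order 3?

3 | 33. A subgroup of order 3 is {0, 11, 22}.

Yes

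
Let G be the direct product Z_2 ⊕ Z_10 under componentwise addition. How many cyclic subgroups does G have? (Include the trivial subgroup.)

8

Each element a generates a cyclic subgroup ⟨a⟩; distinct elements may generate the same one (a cyclic group of order d has φ(d) generators).
Cyclic subgroups by order — order 1: 1; order 2: 3; order 5: 1; order 10: 3.
Total: 8.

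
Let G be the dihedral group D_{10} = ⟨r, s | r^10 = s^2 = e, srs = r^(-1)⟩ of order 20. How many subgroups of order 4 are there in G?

5

|G| = 20 and 4 | 20, so subgroups of order 4 are possible by Lagrange.
The subgroups of order 4 are: {e, r^5, r^2s, r^7s}; {e, r^5, r^3s, r^8s}; {e, r^5, r^4s, r^9s}; {e, r^5, s, r^5s}; … (5 in all).
So G has 5 subgroups of order 4.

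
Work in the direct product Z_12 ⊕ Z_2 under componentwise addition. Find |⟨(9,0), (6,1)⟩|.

8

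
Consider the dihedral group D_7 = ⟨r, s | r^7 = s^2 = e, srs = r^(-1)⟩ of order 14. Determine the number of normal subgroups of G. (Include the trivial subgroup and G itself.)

3

G has 10 subgroups. Checking conjugation-invariance by order — order 1: 1/1 normal; order 2: 0/7 normal; order 7: 1/1 normal; order 14: 1/1 normal.
Total normal subgroups: 3.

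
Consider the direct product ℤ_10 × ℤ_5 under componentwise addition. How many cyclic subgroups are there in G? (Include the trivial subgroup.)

Each element a generates a cyclic subgroup ⟨a⟩; distinct elements may generate the same one (a cyclic group of order d has φ(d) generators).
Cyclic subgroups by order — order 1: 1; order 2: 1; order 5: 6; order 10: 6.
Total: 14.

14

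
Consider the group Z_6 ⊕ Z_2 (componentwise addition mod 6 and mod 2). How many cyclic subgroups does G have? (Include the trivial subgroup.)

8

Group the elements of G by the cyclic subgroup they generate; each cyclic subgroup of order d accounts for φ(d) elements.
Cyclic subgroups by order — order 1: 1; order 2: 3; order 3: 1; order 6: 3.
Total: 8.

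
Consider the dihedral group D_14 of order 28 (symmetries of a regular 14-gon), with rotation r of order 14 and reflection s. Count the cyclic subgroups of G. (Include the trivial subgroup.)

Group the elements of G by the cyclic subgroup they generate; each cyclic subgroup of order d accounts for φ(d) elements.
Cyclic subgroups by order — order 1: 1; order 2: 15; order 7: 1; order 14: 1.
Total: 18.

18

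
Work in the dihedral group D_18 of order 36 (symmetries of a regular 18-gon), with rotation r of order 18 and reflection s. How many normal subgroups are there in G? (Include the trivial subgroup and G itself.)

9

G has 45 subgroups. Checking conjugation-invariance by order — order 1: 1/1 normal; order 2: 1/19 normal; order 3: 1/1 normal; order 4: 0/9 normal; order 6: 1/7 normal; order 9: 1/1 normal; order 12: 0/3 normal; order 18: 3/3 normal; order 36: 1/1 normal.
Total normal subgroups: 9.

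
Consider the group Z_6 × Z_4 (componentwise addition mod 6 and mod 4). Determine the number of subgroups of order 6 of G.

3

|G| = 24 and 6 | 24, so subgroups of order 6 are possible by Lagrange.
The subgroups of order 6 are: {(0,0), (0,2), (2,0), (2,2), (4,0), (4,2)}; {(0,0), (1,0), (2,0), (3,0), (4,0), (5,0)}; {(0,0), (1,2), (2,0), (3,2), (4,0), (5,2)}.
So G has 3 subgroups of order 6.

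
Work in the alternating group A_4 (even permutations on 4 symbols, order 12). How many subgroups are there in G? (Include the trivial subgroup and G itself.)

10

|G| = 12, so by Lagrange every subgroup order divides 12. Divisors: 1, 2, 3, 4, 6, 12.
Subgroups by order — order 1: 1; order 2: 3; order 3: 4; order 4: 1; order 6: 0; order 12: 1.
Total: 1 + 3 + 4 + 1 + 0 + 1 = 10.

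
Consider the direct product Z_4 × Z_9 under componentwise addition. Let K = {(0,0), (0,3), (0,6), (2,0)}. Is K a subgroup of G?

Closure fails: (0,3) + (2,0) = (2,3) ∉ K. So K is not a subgroup.

No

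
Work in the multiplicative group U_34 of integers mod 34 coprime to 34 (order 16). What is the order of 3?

16

Compute successive powers of 3 mod 34: 3, 9, 27, 13, 5, 15, 11, 33, …; 3^16 ≡ 1 (mod 34).
So |⟨3⟩| = 16.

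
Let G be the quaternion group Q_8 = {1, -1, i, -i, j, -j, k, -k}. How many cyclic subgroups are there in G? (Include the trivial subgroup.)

Group the elements of G by the cyclic subgroup they generate; each cyclic subgroup of order d accounts for φ(d) elements.
Cyclic subgroups by order — order 1: 1; order 2: 1; order 4: 3.
Total: 5.

5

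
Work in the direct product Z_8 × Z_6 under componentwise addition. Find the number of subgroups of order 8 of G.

3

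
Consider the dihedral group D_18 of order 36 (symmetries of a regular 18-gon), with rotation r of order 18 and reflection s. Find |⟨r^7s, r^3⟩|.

|⟨r^7s⟩| = 2 and |⟨r^3⟩| = 6, so |H| is a multiple of lcm(2, 6) = 6 and divides |G| = 36.
Closing under the operation: H = {e, r^3, r^6, r^9, r^12, r^15, rs, r^4s, r^7s, r^10s, r^13s, r^16s}, so |H| = 12.

12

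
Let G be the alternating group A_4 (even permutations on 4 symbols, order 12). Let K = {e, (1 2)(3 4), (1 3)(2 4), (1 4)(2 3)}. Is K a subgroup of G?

|K| = 4 divides |G| = 12, consistent with Lagrange.
K contains the identity, every element's inverse is in K, and K is closed under ∘: it is a subgroup.

Yes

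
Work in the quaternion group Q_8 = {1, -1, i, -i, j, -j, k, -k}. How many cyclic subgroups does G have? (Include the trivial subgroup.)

Each element a generates a cyclic subgroup ⟨a⟩; distinct elements may generate the same one (a cyclic group of order d has φ(d) generators).
Cyclic subgroups by order — order 1: 1; order 2: 1; order 4: 3.
Total: 5.

5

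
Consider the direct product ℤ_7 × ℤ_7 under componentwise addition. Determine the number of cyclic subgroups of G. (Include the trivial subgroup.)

Group the elements of G by the cyclic subgroup they generate; each cyclic subgroup of order d accounts for φ(d) elements.
Cyclic subgroups by order — order 1: 1; order 7: 8.
Total: 9.

9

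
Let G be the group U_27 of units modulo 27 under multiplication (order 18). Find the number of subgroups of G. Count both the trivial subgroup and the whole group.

6

|G| = 18, so by Lagrange every subgroup order divides 18. Divisors: 1, 2, 3, 6, 9, 18.
Subgroups by order — order 1: 1; order 2: 1; order 3: 1; order 6: 1; order 9: 1; order 18: 1.
Total: 1 + 1 + 1 + 1 + 1 + 1 = 6.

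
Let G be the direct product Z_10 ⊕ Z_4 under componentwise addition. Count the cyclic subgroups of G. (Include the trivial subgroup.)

12

Group the elements of G by the cyclic subgroup they generate; each cyclic subgroup of order d accounts for φ(d) elements.
Cyclic subgroups by order — order 1: 1; order 2: 3; order 4: 2; order 5: 1; order 10: 3; order 20: 2.
Total: 12.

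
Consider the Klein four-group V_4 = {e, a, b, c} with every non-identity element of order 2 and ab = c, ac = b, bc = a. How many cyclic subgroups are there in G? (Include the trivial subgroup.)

Each element a generates a cyclic subgroup ⟨a⟩; distinct elements may generate the same one (a cyclic group of order d has φ(d) generators).
Cyclic subgroups by order — order 1: 1; order 2: 3.
Total: 4.

4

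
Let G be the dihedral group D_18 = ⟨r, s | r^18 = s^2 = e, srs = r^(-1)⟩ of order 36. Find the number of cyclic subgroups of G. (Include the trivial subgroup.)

A cyclic subgroup of order d is generated by each of its φ(d) elements of order d, so the cyclic subgroups of order d number (#elements of order d)/φ(d).
Cyclic subgroups by order — order 1: 1; order 2: 19; order 3: 1; order 6: 1; order 9: 1; order 18: 1.
Total: 24.

24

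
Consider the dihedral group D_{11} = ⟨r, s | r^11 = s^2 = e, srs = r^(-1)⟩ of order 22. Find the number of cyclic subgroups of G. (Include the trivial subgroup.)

Each element a generates a cyclic subgroup ⟨a⟩; distinct elements may generate the same one (a cyclic group of order d has φ(d) generators).
Cyclic subgroups by order — order 1: 1; order 2: 11; order 11: 1.
Total: 13.

13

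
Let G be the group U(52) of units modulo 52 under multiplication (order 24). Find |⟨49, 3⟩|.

12

|⟨49⟩| = 6 and |⟨3⟩| = 6, so |H| is a multiple of lcm(6, 6) = 6 and divides |G| = 24.
Closing under the operation: H = {1, 3, 9, 17, 23, 25, 27, 29, 35, 43, 49, 51}, so |H| = 12.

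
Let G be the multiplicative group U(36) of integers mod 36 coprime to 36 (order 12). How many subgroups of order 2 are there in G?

3

|G| = 12 and 2 | 12, so subgroups of order 2 are possible by Lagrange.
The subgroups of order 2 are: {1, 17}; {1, 19}; {1, 35}.
So G has 3 subgroups of order 2.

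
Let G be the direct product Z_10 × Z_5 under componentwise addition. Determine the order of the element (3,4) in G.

10

The order of (3,4) in Z_10 × Z_5 is lcm(ord(3) in Z_10, ord(4) in Z_5).
ord(3) = 10 and ord(4) = 5, so |⟨(3,4)⟩| = lcm(10, 5) = 10.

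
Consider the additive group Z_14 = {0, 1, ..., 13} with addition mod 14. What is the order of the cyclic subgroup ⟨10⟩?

7

In Z_14, the order of an element a is n/gcd(a, n).
gcd(10, 14) = 2, so |⟨10⟩| = 14/2 = 7.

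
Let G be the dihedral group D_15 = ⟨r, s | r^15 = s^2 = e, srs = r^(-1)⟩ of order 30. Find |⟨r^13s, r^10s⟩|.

|⟨r^13s⟩| = 2 and |⟨r^10s⟩| = 2, so |H| is a multiple of lcm(2, 2) = 2 and divides |G| = 30.
Closing under the operation: H = {e, r^3, r^6, r^9, r^12, rs, r^4s, r^7s, r^10s, r^13s}, so |H| = 10.

10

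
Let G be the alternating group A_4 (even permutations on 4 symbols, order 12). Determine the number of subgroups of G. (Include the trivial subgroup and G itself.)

10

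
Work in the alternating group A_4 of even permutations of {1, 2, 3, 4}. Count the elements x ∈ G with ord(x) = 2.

3

The elements of order 2 are: (1 2)(3 4), (1 3)(2 4), (1 4)(2 3).
That's 3.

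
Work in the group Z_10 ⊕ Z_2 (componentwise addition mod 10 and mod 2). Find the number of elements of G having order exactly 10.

An element (a,b) has order lcm(ord(a), ord(b)); count pairs with lcm equal to 10.
Enumerating gives 12 such elements.

12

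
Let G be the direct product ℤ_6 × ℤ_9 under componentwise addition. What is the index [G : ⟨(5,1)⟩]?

|⟨(5,1)⟩| = 18 and |G| = 54.
By Lagrange, [G : H] = |G|/|H| = 54/18 = 3.

3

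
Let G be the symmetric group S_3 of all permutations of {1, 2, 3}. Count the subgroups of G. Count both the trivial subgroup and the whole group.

6

|G| = 6, so by Lagrange every subgroup order divides 6. Divisors: 1, 2, 3, 6.
Subgroups by order — order 1: 1; order 2: 3; order 3: 1; order 6: 1.
Total: 1 + 3 + 1 + 1 = 6.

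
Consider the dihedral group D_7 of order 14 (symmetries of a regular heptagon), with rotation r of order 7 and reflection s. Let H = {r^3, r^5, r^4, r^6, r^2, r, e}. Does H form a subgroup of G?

|H| = 7 divides |G| = 14, consistent with Lagrange.
H contains the identity, every element's inverse is in H, and H is closed under ·: it is a subgroup.
In fact H = ⟨r^4⟩.

Yes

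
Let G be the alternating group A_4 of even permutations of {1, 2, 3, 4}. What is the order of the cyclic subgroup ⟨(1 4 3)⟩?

3

Computing powers of (1 4 3): the smallest k with ((1 4 3))^k = e is k = 3.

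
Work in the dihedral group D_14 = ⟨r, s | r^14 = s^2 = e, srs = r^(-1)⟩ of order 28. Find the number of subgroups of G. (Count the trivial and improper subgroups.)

28

|G| = 28, so by Lagrange every subgroup order divides 28. Divisors: 1, 2, 4, 7, 14, 28.
Subgroups by order — order 1: 1; order 2: 15; order 4: 7; order 7: 1; order 14: 3; order 28: 1.
Total: 1 + 15 + 7 + 1 + 3 + 1 = 28.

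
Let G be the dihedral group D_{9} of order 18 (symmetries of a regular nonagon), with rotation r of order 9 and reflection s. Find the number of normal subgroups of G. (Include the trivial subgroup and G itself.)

4

G has 16 subgroups. Checking conjugation-invariance by order — order 1: 1/1 normal; order 2: 0/9 normal; order 3: 1/1 normal; order 6: 0/3 normal; order 9: 1/1 normal; order 18: 1/1 normal.
Total normal subgroups: 4.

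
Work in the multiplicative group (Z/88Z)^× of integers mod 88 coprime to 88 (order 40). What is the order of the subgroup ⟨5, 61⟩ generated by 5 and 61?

20

|⟨5⟩| = 10 and |⟨61⟩| = 10, so |H| is a multiple of lcm(10, 10) = 10 and divides |G| = 40.
Closing under the operation: H = {1, 5, 9, 13, 17, 21, 25, 29, 37, 41, 45, 49, 53, 57, 61, 65, 69, 73, 81, 85}, so |H| = 20.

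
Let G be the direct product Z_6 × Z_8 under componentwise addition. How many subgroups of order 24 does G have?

3

|G| = 48 and 24 | 48, so subgroups of order 24 are possible by Lagrange.
The subgroups of order 24 are: {(0,0), (0,1), (0,2), (0,3), (0,4), (0,5), (0,6), (0,7), (2,0), (2,1), (2,2), (2,3), (2,4), (2,5), (2,6), (2,7), (4,0), (4,1), (4,2), (4,3), (4,4), (4,5), (4,6), (4,7)}; {(0,0), (0,2), (0,4), (0,6), (1,0), (1,2), (1,4), (1,6), (2,0), (2,2), (2,4), (2,6), (3,0), (3,2), (3,4), (3,6), (4,0), (4,2), (4,4), (4,6), (5,0), (5,2), (5,4), (5,6)}; {(0,0), (0,2), (0,4), (0,6), (1,1), (1,3), (1,5), (1,7), (2,0), (2,2), (2,4), (2,6), (3,1), (3,3), (3,5), (3,7), (4,0), (4,2), (4,4), (4,6), (5,1), (5,3), (5,5), (5,7)}.
So G has 3 subgroups of order 24.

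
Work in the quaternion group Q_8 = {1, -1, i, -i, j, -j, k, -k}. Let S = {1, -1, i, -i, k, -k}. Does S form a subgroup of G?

No

|S| = 6 does not divide |G| = 8, so by Lagrange S is not a subgroup.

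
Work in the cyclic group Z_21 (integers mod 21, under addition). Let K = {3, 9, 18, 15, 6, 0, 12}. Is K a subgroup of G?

|K| = 7 divides |G| = 21, consistent with Lagrange.
K contains the identity, every element's inverse is in K, and K is closed under +: it is a subgroup.
In fact K = ⟨18⟩.

Yes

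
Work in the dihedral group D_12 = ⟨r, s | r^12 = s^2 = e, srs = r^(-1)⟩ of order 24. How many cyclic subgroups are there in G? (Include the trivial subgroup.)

18

Group the elements of G by the cyclic subgroup they generate; each cyclic subgroup of order d accounts for φ(d) elements.
Cyclic subgroups by order — order 1: 1; order 2: 13; order 3: 1; order 4: 1; order 6: 1; order 12: 1.
Total: 18.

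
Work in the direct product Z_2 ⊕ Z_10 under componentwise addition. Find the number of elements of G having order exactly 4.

0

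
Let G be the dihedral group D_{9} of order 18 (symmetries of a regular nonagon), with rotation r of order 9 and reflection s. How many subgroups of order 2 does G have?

|G| = 18 and 2 | 18, so subgroups of order 2 are possible by Lagrange.
The subgroups of order 2 are: {e, r^2s}; {e, r^3s}; {e, r^4s}; {e, r^5s}; … (9 in all).
So G has 9 subgroups of order 2.

9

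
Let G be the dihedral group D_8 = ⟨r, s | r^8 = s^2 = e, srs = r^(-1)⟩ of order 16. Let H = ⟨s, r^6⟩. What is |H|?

8

|⟨s⟩| = 2 and |⟨r^6⟩| = 4, so |H| is a multiple of lcm(2, 4) = 4 and divides |G| = 16.
Closing under the operation: H = {e, r^2, r^4, r^6, s, r^2s, r^4s, r^6s}, so |H| = 8.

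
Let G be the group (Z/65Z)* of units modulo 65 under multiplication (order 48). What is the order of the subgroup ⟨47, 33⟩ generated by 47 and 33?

24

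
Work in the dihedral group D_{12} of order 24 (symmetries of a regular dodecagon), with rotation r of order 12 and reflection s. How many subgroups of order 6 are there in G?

5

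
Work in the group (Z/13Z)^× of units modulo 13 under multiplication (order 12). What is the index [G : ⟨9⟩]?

|⟨9⟩| = 3 and |G| = 12.
By Lagrange, [G : H] = |G|/|H| = 12/3 = 4.

4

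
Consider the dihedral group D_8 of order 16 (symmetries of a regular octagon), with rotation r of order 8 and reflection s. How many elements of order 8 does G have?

4

The elements of order 8 are: r, r^3, r^5, r^7.
That's 4.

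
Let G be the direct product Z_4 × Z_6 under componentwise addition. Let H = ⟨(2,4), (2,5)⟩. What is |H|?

|⟨(2,4)⟩| = 6 and |⟨(2,5)⟩| = 6, so |H| is a multiple of lcm(6, 6) = 6 and divides |G| = 24.
Closing under the operation: H = {(0,0), (0,1), (0,2), (0,3), (0,4), (0,5), (2,0), (2,1), (2,2), (2,3), (2,4), (2,5)}, so |H| = 12.

12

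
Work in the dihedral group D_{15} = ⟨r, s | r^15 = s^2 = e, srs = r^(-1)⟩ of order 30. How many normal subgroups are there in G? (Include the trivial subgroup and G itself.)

5

G has 28 subgroups. Checking conjugation-invariance by order — order 1: 1/1 normal; order 2: 0/15 normal; order 3: 1/1 normal; order 5: 1/1 normal; order 6: 0/5 normal; order 10: 0/3 normal; order 15: 1/1 normal; order 30: 1/1 normal.
Total normal subgroups: 5.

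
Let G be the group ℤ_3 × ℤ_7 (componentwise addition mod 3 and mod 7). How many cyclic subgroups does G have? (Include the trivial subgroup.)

Each element a generates a cyclic subgroup ⟨a⟩; distinct elements may generate the same one (a cyclic group of order d has φ(d) generators).
Cyclic subgroups by order — order 1: 1; order 3: 1; order 7: 1; order 21: 1.
Total: 4.

4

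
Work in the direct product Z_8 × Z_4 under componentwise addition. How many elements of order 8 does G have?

16

An element (a,b) has order lcm(ord(a), ord(b)); count pairs with lcm equal to 8.
Enumerating gives 16 such elements.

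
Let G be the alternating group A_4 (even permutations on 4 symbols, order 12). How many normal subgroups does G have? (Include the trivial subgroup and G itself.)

3

G has 10 subgroups. Checking conjugation-invariance by order — order 1: 1/1 normal; order 2: 0/3 normal; order 3: 0/4 normal; order 4: 1/1 normal; order 12: 1/1 normal.
Total normal subgroups: 3.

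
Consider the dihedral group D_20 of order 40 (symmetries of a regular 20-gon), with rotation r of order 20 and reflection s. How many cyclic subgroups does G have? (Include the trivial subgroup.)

Group the elements of G by the cyclic subgroup they generate; each cyclic subgroup of order d accounts for φ(d) elements.
Cyclic subgroups by order — order 1: 1; order 2: 21; order 4: 1; order 5: 1; order 10: 1; order 20: 1.
Total: 26.

26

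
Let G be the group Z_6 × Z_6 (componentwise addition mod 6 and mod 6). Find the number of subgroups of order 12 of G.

4

|G| = 36 and 12 | 36, so subgroups of order 12 are possible by Lagrange.
The subgroups of order 12 are: {(0,0), (0,1), (0,2), (0,3), (0,4), (0,5), (3,0), (3,1), (3,2), (3,3), (3,4), (3,5)}; {(0,0), (0,3), (1,0), (1,3), (2,0), (2,3), (3,0), (3,3), (4,0), (4,3), (5,0), (5,3)}; {(0,0), (0,3), (1,1), (1,4), (2,2), (2,5), (3,0), (3,3), (4,1), (4,4), (5,2), (5,5)}; {(0,0), (0,3), (1,2), (1,5), (2,1), (2,4), (3,0), (3,3), (4,2), (4,5), (5,1), (5,4)}.
So G has 4 subgroups of order 12.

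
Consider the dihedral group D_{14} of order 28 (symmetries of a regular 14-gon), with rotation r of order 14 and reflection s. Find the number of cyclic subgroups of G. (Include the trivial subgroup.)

Group the elements of G by the cyclic subgroup they generate; each cyclic subgroup of order d accounts for φ(d) elements.
Cyclic subgroups by order — order 1: 1; order 2: 15; order 7: 1; order 14: 1.
Total: 18.

18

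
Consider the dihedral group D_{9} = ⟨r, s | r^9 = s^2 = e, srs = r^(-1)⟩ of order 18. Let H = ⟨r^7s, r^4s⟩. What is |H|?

|⟨r^7s⟩| = 2 and |⟨r^4s⟩| = 2, so |H| is a multiple of lcm(2, 2) = 2 and divides |G| = 18.
Closing under the operation: H = {e, r^3, r^6, rs, r^4s, r^7s}, so |H| = 6.

6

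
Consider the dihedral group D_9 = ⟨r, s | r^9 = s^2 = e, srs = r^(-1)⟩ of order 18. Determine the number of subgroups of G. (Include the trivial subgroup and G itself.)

16

|G| = 18, so by Lagrange every subgroup order divides 18. Divisors: 1, 2, 3, 6, 9, 18.
Subgroups by order — order 1: 1; order 2: 9; order 3: 1; order 6: 3; order 9: 1; order 18: 1.
Total: 1 + 9 + 1 + 3 + 1 + 1 = 16.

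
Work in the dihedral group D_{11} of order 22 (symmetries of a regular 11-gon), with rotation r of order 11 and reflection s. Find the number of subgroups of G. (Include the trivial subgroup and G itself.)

|G| = 22, so by Lagrange every subgroup order divides 22. Divisors: 1, 2, 11, 22.
Subgroups by order — order 1: 1; order 2: 11; order 11: 1; order 22: 1.
Total: 1 + 11 + 1 + 1 = 14.

14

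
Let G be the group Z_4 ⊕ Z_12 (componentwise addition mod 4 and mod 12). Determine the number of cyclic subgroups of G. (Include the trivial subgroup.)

20

A cyclic subgroup of order d is generated by each of its φ(d) elements of order d, so the cyclic subgroups of order d number (#elements of order d)/φ(d).
Cyclic subgroups by order — order 1: 1; order 2: 3; order 3: 1; order 4: 6; order 6: 3; order 12: 6.
Total: 20.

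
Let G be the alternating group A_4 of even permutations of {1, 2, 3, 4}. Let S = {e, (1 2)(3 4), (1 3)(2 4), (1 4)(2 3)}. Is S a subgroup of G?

|S| = 4 divides |G| = 12, consistent with Lagrange.
S contains the identity, every element's inverse is in S, and S is closed under ∘: it is a subgroup.

Yes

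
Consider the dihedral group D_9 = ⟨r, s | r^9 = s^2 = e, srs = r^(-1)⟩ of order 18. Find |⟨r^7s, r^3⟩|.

6

|⟨r^7s⟩| = 2 and |⟨r^3⟩| = 3, so |H| is a multiple of lcm(2, 3) = 6 and divides |G| = 18.
Closing under the operation: H = {e, r^3, r^6, rs, r^4s, r^7s}, so |H| = 6.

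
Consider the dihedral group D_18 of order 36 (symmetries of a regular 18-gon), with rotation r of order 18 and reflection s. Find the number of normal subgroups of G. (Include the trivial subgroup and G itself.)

G has 45 subgroups. Checking conjugation-invariance by order — order 1: 1/1 normal; order 2: 1/19 normal; order 3: 1/1 normal; order 4: 0/9 normal; order 6: 1/7 normal; order 9: 1/1 normal; order 12: 0/3 normal; order 18: 3/3 normal; order 36: 1/1 normal.
Total normal subgroups: 9.

9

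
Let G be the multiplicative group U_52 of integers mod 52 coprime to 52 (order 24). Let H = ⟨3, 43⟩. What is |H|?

12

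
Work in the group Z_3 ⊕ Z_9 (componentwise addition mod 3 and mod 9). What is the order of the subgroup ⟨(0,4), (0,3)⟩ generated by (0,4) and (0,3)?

9

|⟨(0,4)⟩| = 9 and |⟨(0,3)⟩| = 3, so |H| is a multiple of lcm(9, 3) = 9 and divides |G| = 27.
Closing under the operation: H = {(0,0), (0,1), (0,2), (0,3), (0,4), (0,5), (0,6), (0,7), (0,8)}, so |H| = 9.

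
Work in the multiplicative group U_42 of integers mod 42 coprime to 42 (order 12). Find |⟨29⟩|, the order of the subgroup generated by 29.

Compute successive powers of 29 mod 42: 29, 1; 29^2 ≡ 1 (mod 42).
So |⟨29⟩| = 2.

2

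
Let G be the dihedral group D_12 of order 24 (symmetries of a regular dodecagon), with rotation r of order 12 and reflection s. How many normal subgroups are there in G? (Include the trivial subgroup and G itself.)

9

G has 34 subgroups. Checking conjugation-invariance by order — order 1: 1/1 normal; order 2: 1/13 normal; order 3: 1/1 normal; order 4: 1/7 normal; order 6: 1/5 normal; order 8: 0/3 normal; order 12: 3/3 normal; order 24: 1/1 normal.
Total normal subgroups: 9.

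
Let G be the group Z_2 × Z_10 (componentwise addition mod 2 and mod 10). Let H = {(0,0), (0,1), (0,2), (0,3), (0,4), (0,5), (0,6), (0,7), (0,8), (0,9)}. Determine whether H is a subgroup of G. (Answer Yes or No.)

|H| = 10 divides |G| = 20, consistent with Lagrange.
H contains the identity, every element's inverse is in H, and H is closed under +: it is a subgroup.
In fact H = ⟨(0,1)⟩.

Yes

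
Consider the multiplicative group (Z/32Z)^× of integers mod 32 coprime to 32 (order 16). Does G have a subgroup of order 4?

4 | 16. A subgroup of order 4 is {1, 15, 17, 31}.

Yes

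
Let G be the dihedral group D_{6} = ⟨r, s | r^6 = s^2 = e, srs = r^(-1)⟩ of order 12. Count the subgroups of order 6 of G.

3

|G| = 12 and 6 | 12, so subgroups of order 6 are possible by Lagrange.
The subgroups of order 6 are: {e, r, r^2, r^3, r^4, r^5}; {e, r^2, r^4, s, r^2s, r^4s}; {e, r^2, r^4, rs, r^3s, r^5s}.
So G has 3 subgroups of order 6.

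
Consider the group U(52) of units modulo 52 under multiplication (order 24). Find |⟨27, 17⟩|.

12

|⟨27⟩| = 2 and |⟨17⟩| = 6, so |H| is a multiple of lcm(2, 6) = 6 and divides |G| = 24.
Closing under the operation: H = {1, 3, 9, 17, 23, 25, 27, 29, 35, 43, 49, 51}, so |H| = 12.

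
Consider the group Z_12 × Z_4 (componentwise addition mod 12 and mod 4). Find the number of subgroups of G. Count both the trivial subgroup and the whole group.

30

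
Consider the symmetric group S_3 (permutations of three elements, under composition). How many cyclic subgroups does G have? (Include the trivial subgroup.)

A cyclic subgroup of order d is generated by each of its φ(d) elements of order d, so the cyclic subgroups of order d number (#elements of order d)/φ(d).
Cyclic subgroups by order — order 1: 1; order 2: 3; order 3: 1.
Total: 5.

5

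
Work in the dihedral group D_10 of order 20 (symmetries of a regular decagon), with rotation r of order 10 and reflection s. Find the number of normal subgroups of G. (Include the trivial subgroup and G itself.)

G has 22 subgroups. Checking conjugation-invariance by order — order 1: 1/1 normal; order 2: 1/11 normal; order 4: 0/5 normal; order 5: 1/1 normal; order 10: 3/3 normal; order 20: 1/1 normal.
Total normal subgroups: 7.

7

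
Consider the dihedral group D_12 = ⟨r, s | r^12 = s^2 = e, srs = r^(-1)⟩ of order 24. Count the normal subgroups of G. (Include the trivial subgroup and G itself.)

9

G has 34 subgroups. Checking conjugation-invariance by order — order 1: 1/1 normal; order 2: 1/13 normal; order 3: 1/1 normal; order 4: 1/7 normal; order 6: 1/5 normal; order 8: 0/3 normal; order 12: 3/3 normal; order 24: 1/1 normal.
Total normal subgroups: 9.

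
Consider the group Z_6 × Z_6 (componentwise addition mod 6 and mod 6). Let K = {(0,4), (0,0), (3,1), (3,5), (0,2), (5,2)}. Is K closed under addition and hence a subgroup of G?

(5,2) ∈ K but its inverse (1,4) ∉ K, so K is not a subgroup.

No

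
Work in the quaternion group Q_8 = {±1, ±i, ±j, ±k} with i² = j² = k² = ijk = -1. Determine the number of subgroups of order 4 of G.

3

|G| = 8 and 4 | 8, so subgroups of order 4 are possible by Lagrange.
The subgroups of order 4 are: {1, -1, i, -i}; {1, -1, j, -j}; {1, -1, k, -k}.
So G has 3 subgroups of order 4.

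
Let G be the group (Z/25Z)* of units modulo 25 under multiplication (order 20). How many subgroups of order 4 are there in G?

|G| = 20 and 4 | 20, so subgroups of order 4 are possible by Lagrange.
The subgroups of order 4 are: {1, 7, 18, 24}.
So G has 1 subgroup of order 4.

1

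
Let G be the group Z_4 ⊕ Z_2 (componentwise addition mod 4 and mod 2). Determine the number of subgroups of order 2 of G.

3

|G| = 8 and 2 | 8, so subgroups of order 2 are possible by Lagrange.
The subgroups of order 2 are: {(0,0), (0,1)}; {(0,0), (2,0)}; {(0,0), (2,1)}.
So G has 3 subgroups of order 2.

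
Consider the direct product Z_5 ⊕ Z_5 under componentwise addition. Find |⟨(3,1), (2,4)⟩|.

5

|⟨(3,1)⟩| = 5 and |⟨(2,4)⟩| = 5, so |H| is a multiple of lcm(5, 5) = 5 and divides |G| = 25.
Closing under the operation: H = {(0,0), (1,2), (2,4), (3,1), (4,3)}, so |H| = 5.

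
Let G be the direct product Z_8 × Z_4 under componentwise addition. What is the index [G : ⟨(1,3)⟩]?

4

|⟨(1,3)⟩| = 8 and |G| = 32.
By Lagrange, [G : H] = |G|/|H| = 32/8 = 4.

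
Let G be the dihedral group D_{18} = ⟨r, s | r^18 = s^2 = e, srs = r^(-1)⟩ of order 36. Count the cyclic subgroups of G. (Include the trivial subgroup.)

Group the elements of G by the cyclic subgroup they generate; each cyclic subgroup of order d accounts for φ(d) elements.
Cyclic subgroups by order — order 1: 1; order 2: 19; order 3: 1; order 6: 1; order 9: 1; order 18: 1.
Total: 24.

24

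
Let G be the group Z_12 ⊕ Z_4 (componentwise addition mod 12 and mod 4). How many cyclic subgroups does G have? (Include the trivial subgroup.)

20

Group the elements of G by the cyclic subgroup they generate; each cyclic subgroup of order d accounts for φ(d) elements.
Cyclic subgroups by order — order 1: 1; order 2: 3; order 3: 1; order 4: 6; order 6: 3; order 12: 6.
Total: 20.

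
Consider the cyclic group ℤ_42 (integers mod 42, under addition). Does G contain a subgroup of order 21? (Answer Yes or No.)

Yes

21 | 42. A subgroup of order 21 is {0, 2, 4, 6, 8, 10, 12, 14, 16, 18, 20, 22, 24, 26, 28, 30, 32, 34, 36, 38, 40}.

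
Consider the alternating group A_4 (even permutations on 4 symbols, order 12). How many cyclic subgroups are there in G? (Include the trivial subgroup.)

Each element a generates a cyclic subgroup ⟨a⟩; distinct elements may generate the same one (a cyclic group of order d has φ(d) generators).
Cyclic subgroups by order — order 1: 1; order 2: 3; order 3: 4.
Total: 8.

8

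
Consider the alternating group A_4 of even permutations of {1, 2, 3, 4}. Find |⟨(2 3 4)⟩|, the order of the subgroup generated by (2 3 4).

Computing powers of (2 3 4): the smallest k with ((2 3 4))^k = e is k = 3.

3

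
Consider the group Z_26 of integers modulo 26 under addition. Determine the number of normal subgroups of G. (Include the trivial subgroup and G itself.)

4

G is abelian, so every subgroup is normal.
G has 4 subgroups in total, hence 4 normal subgroups.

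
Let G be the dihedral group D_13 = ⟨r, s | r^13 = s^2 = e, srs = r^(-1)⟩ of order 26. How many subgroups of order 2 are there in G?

13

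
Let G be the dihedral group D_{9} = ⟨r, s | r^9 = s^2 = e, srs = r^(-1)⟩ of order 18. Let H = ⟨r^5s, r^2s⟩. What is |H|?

6

|⟨r^5s⟩| = 2 and |⟨r^2s⟩| = 2, so |H| is a multiple of lcm(2, 2) = 2 and divides |G| = 18.
Closing under the operation: H = {e, r^3, r^6, r^2s, r^5s, r^8s}, so |H| = 6.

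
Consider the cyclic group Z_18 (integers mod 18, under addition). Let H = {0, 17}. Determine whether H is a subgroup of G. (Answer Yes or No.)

17 ∈ H but its inverse 1 ∉ H, so H is not a subgroup.

No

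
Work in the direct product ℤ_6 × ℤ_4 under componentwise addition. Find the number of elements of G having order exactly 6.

6

An element (a,b) has order lcm(ord(a), ord(b)); count pairs with lcm equal to 6.
Enumerating gives 6 such elements.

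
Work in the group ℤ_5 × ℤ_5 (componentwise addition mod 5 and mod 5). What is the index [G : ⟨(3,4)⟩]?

5

|⟨(3,4)⟩| = 5 and |G| = 25.
By Lagrange, [G : H] = |G|/|H| = 25/5 = 5.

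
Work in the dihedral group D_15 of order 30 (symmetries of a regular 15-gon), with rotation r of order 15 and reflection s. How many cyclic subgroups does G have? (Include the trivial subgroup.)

Each element a generates a cyclic subgroup ⟨a⟩; distinct elements may generate the same one (a cyclic group of order d has φ(d) generators).
Cyclic subgroups by order — order 1: 1; order 2: 15; order 3: 1; order 5: 1; order 15: 1.
Total: 19.

19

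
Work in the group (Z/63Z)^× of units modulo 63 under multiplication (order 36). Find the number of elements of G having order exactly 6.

24

Enumerating element orders in G gives 24 elements of order 6.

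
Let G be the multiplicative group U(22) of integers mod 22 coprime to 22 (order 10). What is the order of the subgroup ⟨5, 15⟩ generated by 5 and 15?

|⟨5⟩| = 5 and |⟨15⟩| = 5, so |H| is a multiple of lcm(5, 5) = 5 and divides |G| = 10.
Closing under the operation: H = {1, 3, 5, 9, 15}, so |H| = 5.

5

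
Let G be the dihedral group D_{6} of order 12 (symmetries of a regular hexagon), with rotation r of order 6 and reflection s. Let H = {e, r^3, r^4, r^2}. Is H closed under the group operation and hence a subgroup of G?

Closure fails: r^4 · r^3 = r ∉ H. So H is not a subgroup.

No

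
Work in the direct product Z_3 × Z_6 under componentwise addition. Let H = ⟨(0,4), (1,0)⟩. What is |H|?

|⟨(0,4)⟩| = 3 and |⟨(1,0)⟩| = 3, so |H| is a multiple of lcm(3, 3) = 3 and divides |G| = 18.
Closing under the operation: H = {(0,0), (0,2), (0,4), (1,0), (1,2), (1,4), (2,0), (2,2), (2,4)}, so |H| = 9.

9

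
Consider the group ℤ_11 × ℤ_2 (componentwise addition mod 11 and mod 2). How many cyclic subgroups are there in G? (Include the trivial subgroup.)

4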